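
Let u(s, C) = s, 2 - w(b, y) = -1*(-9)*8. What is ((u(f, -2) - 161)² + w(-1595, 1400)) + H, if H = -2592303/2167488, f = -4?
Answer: 19618514779/722496 ≈ 27154.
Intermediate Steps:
w(b, y) = -70 (w(b, y) = 2 - (-1*(-9))*8 = 2 - 9*8 = 2 - 1*72 = 2 - 72 = -70)
H = -864101/722496 (H = -2592303*1/2167488 = -864101/722496 ≈ -1.1960)
((u(f, -2) - 161)² + w(-1595, 1400)) + H = ((-4 - 161)² - 70) - 864101/722496 = ((-165)² - 70) - 864101/722496 = (27225 - 70) - 864101/722496 = 27155 - 864101/722496 = 19618514779/722496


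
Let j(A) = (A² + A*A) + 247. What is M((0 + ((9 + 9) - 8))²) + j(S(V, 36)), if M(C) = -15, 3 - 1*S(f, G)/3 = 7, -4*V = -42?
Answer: 520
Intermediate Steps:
V = 21/2 (V = -¼*(-42) = 21/2 ≈ 10.500)
S(f, G) = -12 (S(f, G) = 9 - 3*7 = 9 - 21 = -12)
j(A) = 247 + 2*A² (j(A) = (A² + A²) + 247 = 2*A² + 247 = 247 + 2*A²)
M((0 + ((9 + 9) - 8))²) + j(S(V, 36)) = -15 + (247 + 2*(-12)²) = -15 + (247 + 2*144) = -15 + (247 + 288) = -15 + 535 = 520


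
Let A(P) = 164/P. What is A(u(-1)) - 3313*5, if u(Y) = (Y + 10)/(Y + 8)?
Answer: -147937/9 ≈ -16437.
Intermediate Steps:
u(Y) = (10 + Y)/(8 + Y)
A(u(-1)) - 3313*5 = 164/(((10 - 1)/(8 - 1))) - 3313*5 = 164/((9/7)) - 1*16565 = 164/(((⅐)*9)) - 16565 = 164/(9/7) - 16565 = 164*(7/9) - 16565 = 1148/9 - 16565 = -147937/9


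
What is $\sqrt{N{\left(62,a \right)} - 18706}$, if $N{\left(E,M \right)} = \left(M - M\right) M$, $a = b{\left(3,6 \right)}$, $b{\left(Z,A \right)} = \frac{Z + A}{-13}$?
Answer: $i \sqrt{18706} \approx 136.77 i$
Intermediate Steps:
$b{\left(Z,A \right)} = - \frac{A}{13} - \frac{Z}{13}$ ($b{\left(Z,A \right)} = \left(A + Z\right) \left(- \frac{1}{13}\right) = - \frac{A}{13} - \frac{Z}{13}$)
$a = - \frac{9}{13}$ ($a = \left(- \frac{1}{13}\right) 6 - \frac{3}{13} = - \frac{6}{13} - \frac{3}{13} = - \frac{9}{13} \approx -0.69231$)
$N{\left(E,M \right)} = 0$ ($N{\left(E,M \right)} = 0 M = 0$)
$\sqrt{N{\left(62,a \right)} - 18706} = \sqrt{0 - 18706} = \sqrt{-18706} = i \sqrt{18706}$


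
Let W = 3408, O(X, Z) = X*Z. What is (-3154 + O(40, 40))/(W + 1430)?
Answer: -777/2419 ≈ -0.32121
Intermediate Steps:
(-3154 + O(40, 40))/(W + 1430) = (-3154 + 40*40)/(3408 + 1430) = (-3154 + 1600)/4838 = -1554*1/4838 = -777/2419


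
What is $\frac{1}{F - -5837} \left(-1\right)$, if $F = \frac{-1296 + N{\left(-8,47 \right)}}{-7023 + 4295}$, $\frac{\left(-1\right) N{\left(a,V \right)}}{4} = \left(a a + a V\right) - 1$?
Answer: $- \frac{62}{361895} \approx -0.00017132$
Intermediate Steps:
$N{\left(a,V \right)} = 4 - 4 a^{2} - 4 V a$ ($N{\left(a,V \right)} = - 4 \left(\left(a a + a V\right) - 1\right) = - 4 \left(\left(a^{2} + V a\right) - 1\right) = - 4 \left(-1 + a^{2} + V a\right) = 4 - 4 a^{2} - 4 V a$)
$F = \frac{1}{62}$ ($F = \frac{-1296 - \left(-4 - 1504 + 256\right)}{-7023 + 4295} = \frac{-1296 + \left(4 - 256 + 1504\right)}{-2728} = \left(-1296 + \left(4 - 256 + 1504\right)\right) \left(- \frac{1}{2728}\right) = \left(-1296 + 1252\right) \left(- \frac{1}{2728}\right) = \left(-44\right) \left(- \frac{1}{2728}\right) = \frac{1}{62} \approx 0.016129$)
$\frac{1}{F - -5837} \left(-1\right) = \frac{1}{\frac{1}{62} - -5837} \left(-1\right) = \frac{1}{\frac{1}{62} + \left(-1339 + 7176\right)} \left(-1\right) = \frac{1}{\frac{1}{62} + 5837} \left(-1\right) = \frac{1}{\frac{361895}{62}} \left(-1\right) = \frac{62}{361895} \left(-1\right) = - \frac{62}{361895}$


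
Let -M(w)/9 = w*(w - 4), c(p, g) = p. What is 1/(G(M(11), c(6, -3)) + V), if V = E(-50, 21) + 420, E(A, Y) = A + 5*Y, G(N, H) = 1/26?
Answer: 26/12351 ≈ 0.0021051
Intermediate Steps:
M(w) = -9*w*(-4 + w) (M(w) = -9*w*(w - 4) = -9*w*(-4 + w))
G(N, H) = 1/26
V = 475 (V = (-50 + 5*21) + 420 = (-50 + 105) + 420 = 55 + 420 = 475)
1/(G(M(11), c(6, -3)) + V) = 1/(1/26 + 475) = 1/(12351/26) = 26/12351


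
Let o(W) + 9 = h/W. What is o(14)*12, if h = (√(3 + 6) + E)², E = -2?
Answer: -750/7 ≈ -107.14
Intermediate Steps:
h = 1 (h = (√(3 + 6) - 2)² = (√9 - 2)² = (3 - 2)² = 1² = 1)
o(W) = -9 + 1/W
o(14)*12 = (-9 + 1/14)*12 = -125/14*12 = -750/7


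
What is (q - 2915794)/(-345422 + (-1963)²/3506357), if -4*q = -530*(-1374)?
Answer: 10862164526093/1211168994285 ≈ 8.9683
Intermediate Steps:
q = -182055 (q = -(-265)*(-1374)/2 = -¼*728220 = -182055)
(q - 2915794)/(-345422 + (-1963)²/3506357) = (-182055 - 2915794)/(-345422 + (-1963)²/3506357) = -3097849/(-345422 + 3853369*(1/3506357)) = -3097849/(-345422 + 3853369/3506357) = -3097849/(-1211168994285/3506357) = -3097849*(-3506357/1211168994285) = 10862164526093/1211168994285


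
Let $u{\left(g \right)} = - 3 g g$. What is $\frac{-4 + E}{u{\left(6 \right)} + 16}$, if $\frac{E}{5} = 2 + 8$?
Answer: $- \frac{1}{2} \approx -0.5$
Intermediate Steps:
$u{\left(g \right)} = - 3 g^{2}$
$E = 50$ ($E = 5 \left(2 + 8\right) = 5 \cdot 10 = 50$)
$\frac{-4 + E}{u{\left(6 \right)} + 16} = \frac{-4 + 50}{- 3 \cdot 6^{2} + 16} = \frac{46}{\left(-3\right) 36 + 16} = \frac{46}{-108 + 16} = \frac{46}{-92} = 46 \left(- \frac{1}{92}\right) = - \frac{1}{2}$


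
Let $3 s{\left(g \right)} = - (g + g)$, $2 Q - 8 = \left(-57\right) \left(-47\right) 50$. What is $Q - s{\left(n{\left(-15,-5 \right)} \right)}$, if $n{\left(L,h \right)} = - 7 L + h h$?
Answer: $\frac{201197}{3} \approx 67066.0$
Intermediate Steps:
$Q = 66979$ ($Q = 4 + \frac{\left(-57\right) \left(-47\right) 50}{2} = 4 + \frac{2679 \cdot 50}{2} = 4 + \frac{1}{2} \cdot 133950 = 4 + 66975 = 66979$)
$n{\left(L,h \right)} = h^{2} - 7 L$ ($n{\left(L,h \right)} = - 7 L + h^{2} = h^{2} - 7 L$)
$s{\left(g \right)} = - \frac{2 g}{3}$ ($s{\left(g \right)} = \frac{\left(-1\right) \left(g + g\right)}{3} = \frac{\left(-1\right) 2 g}{3} = \frac{\left(-2\right) g}{3} = - \frac{2 g}{3}$)
$Q - s{\left(n{\left(-15,-5 \right)} \right)} = 66979 - - \frac{2 \left(\left(-5\right)^{2} - -105\right)}{3} = 66979 - - \frac{2 \left(25 + 105\right)}{3} = 66979 - \left(- \frac{2}{3}\right) 130 = 66979 - - \frac{260}{3} = 66979 + \frac{260}{3} = \frac{201197}{3}$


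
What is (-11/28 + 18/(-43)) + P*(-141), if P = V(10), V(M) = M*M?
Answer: -16977377/1204 ≈ -14101.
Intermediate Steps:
V(M) = M²
P = 100 (P = 10² = 100)
(-11/28 + 18/(-43)) + P*(-141) = (-11/28 + 18/(-43)) + 100*(-141) = (-11*1/28 + 18*(-1/43)) - 14100 = (-11/28 - 18/43) - 14100 = -977/1204 - 14100 = -16977377/1204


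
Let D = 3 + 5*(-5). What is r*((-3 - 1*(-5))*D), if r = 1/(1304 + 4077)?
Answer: -44/5381 ≈ -0.0081769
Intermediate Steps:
D = -22 (D = 3 - 25 = -22)
r = 1/5381 ≈ 0.00018584
r*((-3 - 1*(-5))*D) = ((-3 - 1*(-5))*(-22))/5381 = ((-3 + 5)*(-22))/5381 = (2*(-22))/5381 = (1/5381)*(-44) = -44/5381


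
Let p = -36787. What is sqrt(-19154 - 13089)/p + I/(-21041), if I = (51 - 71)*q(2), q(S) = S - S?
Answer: -I*sqrt(32243)/36787 ≈ -0.0048812*I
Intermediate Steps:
q(S) = 0
I = 0 (I = (51 - 71)*0 = -20*0 = 0)
sqrt(-19154 - 13089)/p + I/(-21041) = sqrt(-19154 - 13089)/(-36787) + 0/(-21041) = sqrt(-32243)*(-1/36787) + 0*(-1/21041) = (I*sqrt(32243))*(-1/36787) + 0 = -I*sqrt(32243)/36787 + 0 = -I*sqrt(32243)/36787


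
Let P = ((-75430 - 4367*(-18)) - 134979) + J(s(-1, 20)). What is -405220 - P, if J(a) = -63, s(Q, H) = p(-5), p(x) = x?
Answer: -273354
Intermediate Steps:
s(Q, H) = -5
P = -131866 (P = ((-75430 - 4367*(-18)) - 134979) - 63 = ((-75430 + 78606) - 134979) - 63 = (3176 - 134979) - 63 = -131803 - 63 = -131866)
-405220 - P = -405220 - 1*(-131866) = -405220 + 131866 = -273354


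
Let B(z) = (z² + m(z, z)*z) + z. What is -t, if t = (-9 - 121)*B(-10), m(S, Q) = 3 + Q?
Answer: 20800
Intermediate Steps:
B(z) = z + z² + z*(3 + z) (B(z) = (z² + (3 + z)*z) + z = (z² + z*(3 + z)) + z = z + z² + z*(3 + z))
t = -20800 (t = (-9 - 121)*(2*(-10)*(2 - 10)) = -260*(-10)*(-8) = -130*160 = -20800)
-t = -1*(-20800) = 20800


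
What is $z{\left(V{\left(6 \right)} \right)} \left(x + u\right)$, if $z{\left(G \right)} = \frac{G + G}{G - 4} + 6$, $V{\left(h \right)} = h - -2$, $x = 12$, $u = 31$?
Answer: $430$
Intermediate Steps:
$V{\left(h \right)} = 2 + h$ ($V{\left(h \right)} = h + 2 = 2 + h$)
$z{\left(G \right)} = 6 + \frac{2 G}{-4 + G}$ ($z{\left(G \right)} = \frac{2 G}{-4 + G} + 6 = 6 + \frac{2 G}{-4 + G}$)
$z{\left(V{\left(6 \right)} \right)} \left(x + u\right) = \frac{8 \left(-3 + \left(2 + 6\right)\right)}{-4 + \left(2 + 6\right)} \left(12 + 31\right) = \frac{8 \left(-3 + 8\right)}{-4 + 8} \cdot 43 = 8 \cdot \frac{1}{4} \cdot 5 \cdot 43 = 10 \cdot 43 = 430$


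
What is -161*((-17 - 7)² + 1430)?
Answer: -322966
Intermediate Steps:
-161*((-17 - 7)² + 1430) = -161*((-24)² + 1430) = -161*(576 + 1430) = -161*2006 = -322966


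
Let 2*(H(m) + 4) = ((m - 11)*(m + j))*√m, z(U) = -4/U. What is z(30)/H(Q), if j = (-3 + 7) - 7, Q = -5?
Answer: I/(30*(I + 16*√5)) ≈ 2.6021e-5 + 0.00093097*I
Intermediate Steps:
j = -3 (j = 4 - 7 = -3)
H(m) = -4 + √m*(-11 + m)*(-3 + m)/2 (H(m) = -4 + (((m - 11)*(m - 3))*√m)/2 = -4 + (((-11 + m)*(-3 + m))*√m)/2 = -4 + (√m*(-11 + m)*(-3 + m))/2 = -4 + √m*(-11 + m)*(-3 + m)/2)
z(30)/H(Q) = (-4/30)/(-4 + (-5)^(5/2)/2 - (-35)*I*√5 + 33*√(-5)/2) = (-4*1/30)/(-4 + (25*I*√5)/2 - (-35)*I*√5 + 33*(I*√5)/2) = -2/(15*(-4 + 25*I*√5/2 + 35*I*√5 + 33*I*√5/2)) = -2/(15*(-4 + 64*I*√5))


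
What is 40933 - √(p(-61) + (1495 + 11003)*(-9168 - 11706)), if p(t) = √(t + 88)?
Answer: 40933 - √(-260883252 + 3*√3) ≈ 40933.0 - 16152.0*I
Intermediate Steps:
p(t) = √(88 + t)
40933 - √(p(-61) + (1495 + 11003)*(-9168 - 11706)) = 40933 - √(√(88 - 61) + (1495 + 11003)*(-9168 - 11706)) = 40933 - √(√27 + 12498*(-20874)) = 40933 - √(3*√3 - 260883252) = 40933 - √(-260883252 + 3*√3)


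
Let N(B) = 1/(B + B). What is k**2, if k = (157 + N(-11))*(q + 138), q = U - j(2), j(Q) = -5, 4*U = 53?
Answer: 4657503515625/7744 ≈ 6.0143e+8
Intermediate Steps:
U = 53/4 (U = (1/4)*53 = 53/4 ≈ 13.250)
N(B) = 1/(2*B)
q = 73/4 (q = 53/4 - 1*(-5) = 53/4 + 5 = 73/4 ≈ 18.250)
k = 2158125/88 (k = (157 + (1/2)/(-11))*(73/4 + 138) = (157 + (1/2)*(-1/11))*(625/4) = (157 - 1/22)*(625/4) = (3453/22)*(625/4) = 2158125/88 ≈ 24524.)
k**2 = (2158125/88)**2 = 4657503515625/7744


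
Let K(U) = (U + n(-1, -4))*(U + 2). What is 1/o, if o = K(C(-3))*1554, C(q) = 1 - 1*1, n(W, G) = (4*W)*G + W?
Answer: 1/46620 ≈ 2.1450e-5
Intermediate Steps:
n(W, G) = W + 4*G*W (n(W, G) = 4*G*W + W = W + 4*G*W)
C(q) = 0 (C(q) = 1 - 1 = 0)
K(U) = (2 + U)*(15 + U) (K(U) = (U - (1 + 4*(-4)))*(U + 2) = (U - (1 - 16))*(2 + U) = (U - 1*(-15))*(2 + U) = (U + 15)*(2 + U) = (15 + U)*(2 + U) = (2 + U)*(15 + U))
o = 46620 (o = (30 + 0² + 17*0)*1554 = (30 + 0 + 0)*1554 = 30*1554 = 46620)
1/o = 1/46620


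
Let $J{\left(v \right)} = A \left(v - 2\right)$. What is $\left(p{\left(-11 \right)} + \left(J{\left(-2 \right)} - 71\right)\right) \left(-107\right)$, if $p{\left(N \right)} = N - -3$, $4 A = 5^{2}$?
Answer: $11128$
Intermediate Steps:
$A = \frac{25}{4}$ ($A = \frac{5^{2}}{4} = \frac{1}{4} \cdot 25 = \frac{25}{4} \approx 6.25$)
$J{\left(v \right)} = - \frac{25}{2} + \frac{25 v}{4}$ ($J{\left(v \right)} = \frac{25 \left(v - 2\right)}{4} = \frac{25 \left(-2 + v\right)}{4} = - \frac{25}{2} + \frac{25 v}{4}$)
$p{\left(N \right)} = 3 + N$ ($p{\left(N \right)} = N + 3 = 3 + N$)
$\left(p{\left(-11 \right)} + \left(J{\left(-2 \right)} - 71\right)\right) \left(-107\right) = \left(\left(3 - 11\right) + \left(\left(- \frac{25}{2} + \frac{25}{4} \left(-2\right)\right) - 71\right)\right) \left(-107\right) = \left(-8 - 96\right) \left(-107\right) = \left(-104\right) \left(-107\right) = 11128$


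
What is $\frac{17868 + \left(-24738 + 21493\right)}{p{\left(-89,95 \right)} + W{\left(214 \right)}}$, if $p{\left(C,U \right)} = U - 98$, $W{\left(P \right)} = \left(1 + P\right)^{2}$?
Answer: $\frac{14623}{46222} \approx 0.31636$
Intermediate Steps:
$p{\left(C,U \right)} = -98 + U$ ($p{\left(C,U \right)} = U - 98 = -98 + U$)
$\frac{17868 + \left(-24738 + 21493\right)}{p{\left(-89,95 \right)} + W{\left(214 \right)}} = \frac{17868 + \left(-24738 + 21493\right)}{\left(-98 + 95\right) + \left(1 + 214\right)^{2}} = \frac{17868 - 3245}{-3 + 215^{2}} = \frac{14623}{-3 + 46225} = \frac{14623}{46222}$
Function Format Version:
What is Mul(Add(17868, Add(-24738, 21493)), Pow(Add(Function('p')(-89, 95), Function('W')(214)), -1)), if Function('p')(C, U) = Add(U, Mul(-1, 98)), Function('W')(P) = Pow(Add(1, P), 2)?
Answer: Rational(14623, 46222) ≈ 0.31636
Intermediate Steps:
Function('p')(C, U) = Add(-98, U) (Function('p')(C, U) = Add(U, -98) = Add(-98, U))
Mul(Add(17868, Add(-24738, 21493)), Pow(Add(Function('p')(-89, 95), Function('W')(214)), -1)) = Mul(Add(17868, Add(-24738, 21493)), Pow(Add(Add(-98, 95), Pow(Add(1, 214), 2)), -1)) = Mul(Add(17868, -3245), Pow(Add(-3, Pow(215, 2)), -1)) = Mul(14623, Pow(Add(-3, 46225), -1)) = Mul(14623, Pow(46222, -1)) = Mul(14623, Rational(1, 46222)) = Rational(14623, 46222)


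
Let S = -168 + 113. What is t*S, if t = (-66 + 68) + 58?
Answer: -3300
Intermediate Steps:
S = -55
t = 60 (t = 2 + 58 = 60)
t*S = 60*(-55) = -3300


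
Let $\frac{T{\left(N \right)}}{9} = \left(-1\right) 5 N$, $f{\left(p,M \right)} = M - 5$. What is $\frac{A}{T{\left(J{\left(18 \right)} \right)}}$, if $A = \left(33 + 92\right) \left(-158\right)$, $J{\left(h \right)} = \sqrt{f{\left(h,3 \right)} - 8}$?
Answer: $- \frac{395 i \sqrt{10}}{9} \approx - 138.79 i$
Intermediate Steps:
$f{\left(p,M \right)} = -5 + M$
$J{\left(h \right)} = i \sqrt{10}$ ($J{\left(h \right)} = \sqrt{\left(-5 + 3\right) - 8} = \sqrt{-2 - 8} = \sqrt{-10} = i \sqrt{10}$)
$T{\left(N \right)} = - 45 N$ ($T{\left(N \right)} = 9 \left(-1\right) 5 N = 9 \left(- 5 N\right) = - 45 N$)
$A = -19750$ ($A = 125 \left(-158\right) = -19750$)
$\frac{A}{T{\left(J{\left(18 \right)} \right)}} = - \frac{19750}{\left(-45\right) i \sqrt{10}} = - 19750 \frac{i \sqrt{10}}{450} = - \frac{395 i \sqrt{10}}{9}$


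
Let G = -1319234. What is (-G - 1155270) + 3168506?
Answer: 3332470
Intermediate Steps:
(-G - 1155270) + 3168506 = (-1*(-1319234) - 1155270) + 3168506 = (1319234 - 1155270) + 3168506 = 163964 + 3168506 = 3332470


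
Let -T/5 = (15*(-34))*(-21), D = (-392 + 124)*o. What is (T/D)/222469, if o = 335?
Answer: 5355/1997326682 ≈ 2.6811e-6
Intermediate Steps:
D = -89780 (D = (-392 + 124)*335 = -268*335 = -89780)
T = -53550 (T = -5*15*(-34)*(-21) = -(-2550)*(-21) = -5*10710 = -53550)
(T/D)/222469 = -53550/(-89780)/222469 = -53550*(-1/89780)*(1/222469) = (5355/8978)*(1/222469) = 5355/1997326682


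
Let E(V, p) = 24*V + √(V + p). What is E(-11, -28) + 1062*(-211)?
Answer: -224346 + I*√39 ≈ -2.2435e+5 + 6.245*I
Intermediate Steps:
E(V, p) = √(V + p) + 24*V
E(-11, -28) + 1062*(-211) = (√(-11 - 28) + 24*(-11)) + 1062*(-211) = (√(-39) - 264) - 224082 = (I*√39 - 264) - 224082 = (-264 + I*√39) - 224082 = -224346 + I*√39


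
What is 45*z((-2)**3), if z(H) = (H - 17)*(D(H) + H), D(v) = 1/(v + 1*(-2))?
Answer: 18225/2 ≈ 9112.5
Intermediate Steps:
D(v) = 1/(-2 + v) (D(v) = 1/(v - 2) = 1/(-2 + v))
z(H) = (-17 + H)*(H + 1/(-2 + H)) (z(H) = (H - 17)*(1/(-2 + H) + H) = (-17 + H)*(H + 1/(-2 + H)))
45*z((-2)**3) = 45*((-17 + (-2)**3 + (-2)**3*(-17 + (-2)**3)*(-2 + (-2)**3))/(-2 + (-2)**3)) = 45*((-17 - 8 - 8*(-17 - 8)*(-2 - 8))/(-2 - 8)) = 45*((-17 - 8 - 8*(-25)*(-10))/(-10)) = 45*(-(-17 - 8 - 2000)/10) = 45*(-1/10*(-2025)) = 45*(405/2) = 18225/2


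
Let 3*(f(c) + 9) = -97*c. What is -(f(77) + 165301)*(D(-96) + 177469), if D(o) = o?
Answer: -86630214811/3 ≈ -2.8877e+10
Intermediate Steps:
f(c) = -9 - 97*c/3 (f(c) = -9 + (-97*c)/3 = -9 - 97*c/3)
-(f(77) + 165301)*(D(-96) + 177469) = -((-9 - 97/3*77) + 165301)*(-96 + 177469) = -((-9 - 7469/3) + 165301)*177373 = -(-7496/3 + 165301)*177373 = -488407*177373/3 = -1*86630214811/3 = -86630214811/3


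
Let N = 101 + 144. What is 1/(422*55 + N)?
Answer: 1/23455 ≈ 4.2635e-5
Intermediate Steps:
N = 245
1/(422*55 + N) = 1/(422*55 + 245) = 1/(23210 + 245) = 1/23455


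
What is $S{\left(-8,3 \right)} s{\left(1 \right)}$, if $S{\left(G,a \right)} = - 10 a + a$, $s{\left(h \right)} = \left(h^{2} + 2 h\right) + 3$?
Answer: $-162$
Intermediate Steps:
$s{\left(h \right)} = 3 + h^{2} + 2 h$
$S{\left(G,a \right)} = - 9 a$
$S{\left(-8,3 \right)} s{\left(1 \right)} = \left(-9\right) 3 \left(3 + 1^{2} + 2 \cdot 1\right) = - 27 \left(3 + 1 + 2\right) = \left(-27\right) 6 = -162$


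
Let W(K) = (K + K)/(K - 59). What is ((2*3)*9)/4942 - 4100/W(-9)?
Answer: -344457157/22239 ≈ -15489.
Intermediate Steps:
W(K) = 2*K/(-59 + K) (W(K) = (2*K)/(-59 + K) = 2*K/(-59 + K))
((2*3)*9)/4942 - 4100/W(-9) = ((2*3)*9)/4942 - 4100/(2*(-9)/(-59 - 9)) = (6*9)*(1/4942) - 4100/(2*(-9)/(-68)) = 54*(1/4942) - 4100/(2*(-9)*(-1/68)) = 27/2471 - 4100/9/34 = 27/2471 - 4100*34/9 = 27/2471 - 139400/9 = -344457157/22239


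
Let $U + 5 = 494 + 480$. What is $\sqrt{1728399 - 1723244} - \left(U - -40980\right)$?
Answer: $-41949 + \sqrt{5155} \approx -41877.0$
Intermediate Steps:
$U = 969$ ($U = -5 + \left(494 + 480\right) = -5 + 974 = 969$)
$\sqrt{1728399 - 1723244} - \left(U - -40980\right) = \sqrt{1728399 - 1723244} - \left(969 - -40980\right) = \sqrt{5155} - \left(969 + 40980\right) = \sqrt{5155} - 41949 = -41949 + \sqrt{5155}$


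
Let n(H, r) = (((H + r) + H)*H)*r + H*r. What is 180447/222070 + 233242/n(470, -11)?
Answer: 20395279244/26693369175 ≈ 0.76406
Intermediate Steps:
n(H, r) = H*r + H*r*(r + 2*H) (n(H, r) = ((r + 2*H)*H)*r + H*r = (H*(r + 2*H))*r + H*r = H*r*(r + 2*H) + H*r = H*r + H*r*(r + 2*H))
180447/222070 + 233242/n(470, -11) = 180447/222070 + 233242/((470*(-11)*(1 - 11 + 2*470))) = 180447*(1/222070) + 233242/((470*(-11)*(1 - 11 + 940))) = 180447/222070 + 233242/((470*(-11)*930)) = 180447/222070 + 233242/(-4808100) = 180447/222070 + 233242*(-1/4808100) = 180447/222070 - 116621/2404050 = 20395279244/26693369175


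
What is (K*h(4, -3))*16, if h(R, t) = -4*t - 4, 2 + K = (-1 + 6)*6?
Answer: 3584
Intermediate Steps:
K = 28 (K = -2 + (-1 + 6)*6 = -2 + 5*6 = -2 + 30 = 28)
h(R, t) = -4 - 4*t
(K*h(4, -3))*16 = (28*(-4 - 4*(-3)))*16 = (28*(-4 + 12))*16 = (28*8)*16 = 224*16 = 3584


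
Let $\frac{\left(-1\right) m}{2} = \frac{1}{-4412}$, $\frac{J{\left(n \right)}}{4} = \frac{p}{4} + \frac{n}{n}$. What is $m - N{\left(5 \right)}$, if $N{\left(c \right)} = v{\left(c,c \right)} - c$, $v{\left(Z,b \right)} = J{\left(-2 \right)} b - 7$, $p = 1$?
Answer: $- \frac{28677}{2206} \approx -13.0$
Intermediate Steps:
$J{\left(n \right)} = 5$ ($J{\left(n \right)} = 4 \left(1 \cdot \frac{1}{4} + \frac{n}{n}\right) = 4 \left(1 \cdot \frac{1}{4} + 1\right) = 4 \left(\frac{1}{4} + 1\right) = 4 \cdot \frac{5}{4} = 5$)
$v{\left(Z,b \right)} = -7 + 5 b$ ($v{\left(Z,b \right)} = 5 b - 7 = -7 + 5 b$)
$N{\left(c \right)} = -7 + 4 c$ ($N{\left(c \right)} = \left(-7 + 5 c\right) - c = -7 + 4 c$)
$m = \frac{1}{2206}$ ($m = - \frac{2}{-4412} = \left(-2\right) \left(- \frac{1}{4412}\right) = \frac{1}{2206} \approx 0.00045331$)
$m - N{\left(5 \right)} = \frac{1}{2206} - \left(-7 + 4 \cdot 5\right) = \frac{1}{2206} - \left(-7 + 20\right) = \frac{1}{2206} - 13 = - \frac{28677}{2206}$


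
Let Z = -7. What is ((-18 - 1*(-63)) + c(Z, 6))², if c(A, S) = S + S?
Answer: 3249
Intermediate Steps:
c(A, S) = 2*S
((-18 - 1*(-63)) + c(Z, 6))² = ((-18 - 1*(-63)) + 2*6)² = ((-18 + 63) + 12)² = (45 + 12)² = 57² = 3249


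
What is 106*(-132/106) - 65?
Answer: -197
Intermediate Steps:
106*(-132/106) - 65 = 106*(-132*1/106) - 65 = 106*(-66/53) - 65 = -132 - 65 = -197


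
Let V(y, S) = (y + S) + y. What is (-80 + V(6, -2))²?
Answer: 4900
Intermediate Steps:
V(y, S) = S + 2*y (V(y, S) = (S + y) + y = S + 2*y)
(-80 + V(6, -2))² = (-80 + (-2 + 2*6))² = (-80 + (-2 + 12))² = (-80 + 10)² = (-70)² = 4900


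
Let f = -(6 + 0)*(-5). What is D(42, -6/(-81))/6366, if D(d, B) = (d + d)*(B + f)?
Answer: 11368/28647 ≈ 0.39683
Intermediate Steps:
f = 30 (f = -6*(-5) = -1*(-30) = 30)
D(d, B) = 2*d*(30 + B) (D(d, B) = (d + d)*(B + 30) = (2*d)*(30 + B) = 2*d*(30 + B))
D(42, -6/(-81))/6366 = (2*42*(30 - 6/(-81)))/6366 = (2*42*(30 - 6*(-1/81)))*(1/6366) = (2*42*(30 + 2/27))*(1/6366) = (2*42*(812/27))*(1/6366) = (22736/9)*(1/6366) = 11368/28647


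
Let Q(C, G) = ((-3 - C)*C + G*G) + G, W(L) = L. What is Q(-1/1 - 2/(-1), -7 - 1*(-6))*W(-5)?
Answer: 20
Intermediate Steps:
Q(C, G) = G + G² + C*(-3 - C) (Q(C, G) = (C*(-3 - C) + G²) + G = (G² + C*(-3 - C)) + G = G + G² + C*(-3 - C))
Q(-1/1 - 2/(-1), -7 - 1*(-6))*W(-5) = ((-7 - 1*(-6)) + (-7 - 1*(-6))² - (-1/1 - 2/(-1))² - 3*(-1/1 - 2/(-1)))*(-5) = ((-7 + 6) + (-7 + 6)² - (-1*1 - 2*(-1))² - 3*(-1*1 - 2*(-1)))*(-5) = (-1 + (-1)² - (-1 + 2)² - 3*(-1 + 2))*(-5) = (-1 + 1 - 1*1² - 3*1)*(-5) = (-1 + 1 - 1*1 - 3)*(-5) = (-1 + 1 - 1 - 3)*(-5) = -4*(-5) = 20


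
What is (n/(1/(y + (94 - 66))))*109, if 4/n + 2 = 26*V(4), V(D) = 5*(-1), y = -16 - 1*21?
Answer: 327/11 ≈ 29.727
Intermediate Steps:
y = -37 (y = -16 - 21 = -37)
V(D) = -5
n = -1/33 (n = 4/(-2 + 26*(-5)) = 4/(-2 - 130) = 4/(-132) = 4*(-1/132) = -1/33 ≈ -0.030303)
(n/(1/(y + (94 - 66))))*109 = -1/(33*(1/(-37 + (94 - 66))))*109 = -1/(33*(1/(-37 + 28)))*109 = -1/(33*(1/(-9)))*109 = -1/(33*(-⅑))*109 = -1/33*(-9)*109 = (3/11)*109 = 327/11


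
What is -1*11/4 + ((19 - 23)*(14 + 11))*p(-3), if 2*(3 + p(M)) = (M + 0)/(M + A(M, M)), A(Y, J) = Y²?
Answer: 1289/4 ≈ 322.25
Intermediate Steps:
p(M) = -3 + M/(2*(M + M²)) (p(M) = -3 + ((M + 0)/(M + M²))/2 = -3 + (M/(M + M²))/2 = -3 + M/(2*(M + M²)))
-1*11/4 + ((19 - 23)*(14 + 11))*p(-3) = -1*11/4 + ((19 - 23)*(14 + 11))*((-5 - 6*(-3))/(2*(1 - 3))) = -11*¼ + (-4*25)*((½)*(-5 + 18)/(-2)) = -11/4 - 50*(-1)*13/2 = -11/4 - 100*(-13/4) = -11/4 + 325 = 1289/4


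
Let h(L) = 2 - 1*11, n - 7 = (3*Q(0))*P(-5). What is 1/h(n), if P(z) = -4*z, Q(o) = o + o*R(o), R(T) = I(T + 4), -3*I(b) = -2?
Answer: -⅑ ≈ -0.11111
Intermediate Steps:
I(b) = ⅔ (I(b) = -⅓*(-2) = ⅔)
R(T) = ⅔
Q(o) = 5*o/3 (Q(o) = o + o*(⅔) = o + 2*o/3 = 5*o/3)
n = 7 (n = 7 + (3*((5/3)*0))*(-4*(-5)) = 7 + (3*0)*20 = 7 + 0*20 = 7 + 0 = 7)
h(L) = -9 (h(L) = 2 - 11 = -9)
1/h(n) = 1/(-9) = -⅑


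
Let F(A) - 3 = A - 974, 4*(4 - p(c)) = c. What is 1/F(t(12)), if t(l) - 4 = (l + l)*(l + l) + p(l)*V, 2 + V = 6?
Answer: -1/387 ≈ -0.0025840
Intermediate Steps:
V = 4 (V = -2 + 6 = 4)
p(c) = 4 - c/4
t(l) = 20 - l + 4*l**2 (t(l) = 4 + ((l + l)*(l + l) + (4 - l/4)*4) = 4 + ((2*l)*(2*l) + (16 - l)) = 4 + (4*l**2 + (16 - l)) = 4 + (16 - l + 4*l**2) = 20 - l + 4*l**2)
F(A) = -971 + A (F(A) = 3 + (A - 974) = 3 + (-974 + A) = -971 + A)
1/F(t(12)) = 1/(-971 + (20 - 1*12 + 4*12**2)) = 1/(-971 + (20 - 12 + 4*144)) = 1/(-971 + (20 - 12 + 576)) = 1/(-971 + 584) = 1/(-387) = -1/387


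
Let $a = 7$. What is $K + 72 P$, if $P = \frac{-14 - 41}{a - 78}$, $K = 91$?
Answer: $\frac{10421}{71} \approx 146.77$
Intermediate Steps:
$P = \frac{55}{71}$ ($P = \frac{-14 - 41}{7 - 78} = - \frac{55}{-71} = \left(-55\right) \left(- \frac{1}{71}\right) = \frac{55}{71} \approx 0.77465$)
$K + 72 P = 91 + 72 \cdot \frac{55}{71} = 91 + \frac{3960}{71} = \frac{10421}{71}$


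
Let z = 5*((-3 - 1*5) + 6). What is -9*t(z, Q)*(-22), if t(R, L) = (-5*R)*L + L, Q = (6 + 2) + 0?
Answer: 80784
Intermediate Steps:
z = -10 (z = 5*((-3 - 5) + 6) = 5*(-8 + 6) = 5*(-2) = -10)
Q = 8 (Q = 8 + 0 = 8)
t(R, L) = L - 5*L*R (t(R, L) = -5*L*R + L = L - 5*L*R)
-9*t(z, Q)*(-22) = -72*(1 - 5*(-10))*(-22) = -72*(1 + 50)*(-22) = -72*51*(-22) = -9*408*(-22) = -3672*(-22) = 80784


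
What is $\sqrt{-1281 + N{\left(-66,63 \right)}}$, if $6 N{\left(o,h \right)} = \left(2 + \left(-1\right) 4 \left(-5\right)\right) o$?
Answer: $i \sqrt{1523} \approx 39.026 i$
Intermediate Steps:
$N{\left(o,h \right)} = \frac{11 o}{3}$ ($N{\left(o,h \right)} = \frac{\left(2 + \left(-1\right) 4 \left(-5\right)\right) o}{6} = \frac{\left(2 - -20\right) o}{6} = \frac{\left(2 + 20\right) o}{6} = \frac{22 o}{6} = \frac{11 o}{3}$)
$\sqrt{-1281 + N{\left(-66,63 \right)}} = \sqrt{-1281 + \frac{11}{3} \left(-66\right)} = \sqrt{-1281 - 242} = \sqrt{-1523} = i \sqrt{1523}$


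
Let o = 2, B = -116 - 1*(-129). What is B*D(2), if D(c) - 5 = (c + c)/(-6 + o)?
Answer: 52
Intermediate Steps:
B = 13 (B = -116 + 129 = 13)
D(c) = 5 - c/2 (D(c) = 5 + (c + c)/(-6 + 2) = 5 + (2*c)/(-4) = 5 + (2*c)*(-1/4) = 5 - c/2)
B*D(2) = 13*(5 - 1/2*2) = 13*(5 - 1) = 13*4 = 52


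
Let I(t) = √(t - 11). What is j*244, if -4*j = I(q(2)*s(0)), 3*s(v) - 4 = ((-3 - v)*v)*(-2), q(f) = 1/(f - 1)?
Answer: -61*I*√87/3 ≈ -189.66*I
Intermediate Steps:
q(f) = 1/(-1 + f)
s(v) = 4/3 - 2*v*(-3 - v)/3 (s(v) = 4/3 + (((-3 - v)*v)*(-2))/3 = 4/3 + ((v*(-3 - v))*(-2))/3 = 4/3 + (-2*v*(-3 - v))/3 = 4/3 - 2*v*(-3 - v)/3)
I(t) = √(-11 + t)
j = -I*√87/12 (j = -√(-11 + (4/3 + 2*0 + (⅔)*0²)/(-1 + 2))/4 = -√(-11 + (4/3 + 0 + (⅔)*0)/1)/4 = -√(-11 + 1*(4/3 + 0 + 0))/4 = -√(-11 + 1*(4/3))/4 = -√(-11 + 4/3)/4 = -I*√87/12 ≈ -0.77728*I)
j*244 = -I*√87/12*244 = -61*I*√87/3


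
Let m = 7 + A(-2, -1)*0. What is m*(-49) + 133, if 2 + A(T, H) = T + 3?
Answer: -210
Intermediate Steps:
A(T, H) = 1 + T (A(T, H) = -2 + (T + 3) = -2 + (3 + T) = 1 + T)
m = 7 (m = 7 + (1 - 2)*0 = 7 - 1*0 = 7 + 0 = 7)
m*(-49) + 133 = 7*(-49) + 133 = -343 + 133 = -210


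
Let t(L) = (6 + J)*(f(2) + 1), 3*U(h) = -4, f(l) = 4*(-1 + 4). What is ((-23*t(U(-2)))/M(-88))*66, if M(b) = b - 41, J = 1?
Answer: 46046/43 ≈ 1070.8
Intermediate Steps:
f(l) = 12 (f(l) = 4*3 = 12)
U(h) = -4/3 (U(h) = (1/3)*(-4) = -4/3)
M(b) = -41 + b
t(L) = 91 (t(L) = (6 + 1)*(12 + 1) = 7*13 = 91)
((-23*t(U(-2)))/M(-88))*66 = ((-23*91)/(-41 - 88))*66 = -2093/(-129)*66 = -2093*(-1/129)*66 = (2093/129)*66 = 46046/43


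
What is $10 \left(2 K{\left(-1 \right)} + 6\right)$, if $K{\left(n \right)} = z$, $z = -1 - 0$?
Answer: $40$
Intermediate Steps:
$z = -1$ ($z = -1 + 0 = -1$)
$K{\left(n \right)} = -1$
$10 \left(2 K{\left(-1 \right)} + 6\right) = 10 \left(2 \left(-1\right) + 6\right) = 10 \left(-2 + 6\right) = 10 \cdot 4 = 40$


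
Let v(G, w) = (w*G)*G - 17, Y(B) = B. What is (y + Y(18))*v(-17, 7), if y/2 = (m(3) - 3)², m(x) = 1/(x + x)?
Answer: 614839/9 ≈ 68316.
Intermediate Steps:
m(x) = 1/(2*x)
v(G, w) = -17 + w*G² (v(G, w) = (G*w)*G - 17 = w*G² - 17 = -17 + w*G²)
y = 289/18 (y = 2*((½)/3 - 3)² = 2*((½)*(⅓) - 3)² = 2*(⅙ - 3)² = 2*(-17/6)² = 2*(289/36) = 289/18 ≈ 16.056)
(y + Y(18))*v(-17, 7) = (289/18 + 18)*(-17 + 7*(-17)²) = 613*(-17 + 7*289)/18 = 613*(-17 + 2023)/18 = (613/18)*2006 = 614839/9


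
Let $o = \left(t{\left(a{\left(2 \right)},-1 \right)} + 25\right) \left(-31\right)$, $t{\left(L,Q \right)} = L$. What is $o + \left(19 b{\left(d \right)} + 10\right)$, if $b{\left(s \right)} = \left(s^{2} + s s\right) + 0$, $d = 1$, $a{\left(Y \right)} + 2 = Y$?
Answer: $-727$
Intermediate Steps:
$a{\left(Y \right)} = -2 + Y$
$b{\left(s \right)} = 2 s^{2}$ ($b{\left(s \right)} = \left(s^{2} + s^{2}\right) + 0 = 2 s^{2} + 0 = 2 s^{2}$)
$o = -775$ ($o = \left(\left(-2 + 2\right) + 25\right) \left(-31\right) = \left(0 + 25\right) \left(-31\right) = 25 \left(-31\right) = -775$)
$o + \left(19 b{\left(d \right)} + 10\right) = -775 + \left(19 \cdot 2 \cdot 1^{2} + 10\right) = -775 + \left(19 \cdot 2 \cdot 1 + 10\right) = -775 + \left(19 \cdot 2 + 10\right) = -775 + \left(38 + 10\right) = -775 + 48 = -727$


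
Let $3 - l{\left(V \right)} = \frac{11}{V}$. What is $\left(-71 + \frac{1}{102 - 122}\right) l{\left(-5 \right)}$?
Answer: $- \frac{18473}{50} \approx -369.46$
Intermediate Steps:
$l{\left(V \right)} = 3 - \frac{11}{V}$
$\left(-71 + \frac{1}{102 - 122}\right) l{\left(-5 \right)} = \left(-71 + \frac{1}{102 - 122}\right) \left(3 - \frac{11}{-5}\right) = \left(-71 + \frac{1}{-20}\right) \left(3 - - \frac{11}{5}\right) = \left(-71 - \frac{1}{20}\right) \left(3 + \frac{11}{5}\right) = \left(- \frac{1421}{20}\right) \frac{26}{5} = - \frac{18473}{50}$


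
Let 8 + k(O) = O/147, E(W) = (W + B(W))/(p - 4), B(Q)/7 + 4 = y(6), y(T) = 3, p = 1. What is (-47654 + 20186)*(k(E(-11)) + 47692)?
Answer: -9168496632/7 ≈ -1.3098e+9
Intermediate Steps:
B(Q) = -7 (B(Q) = -28 + 7*3 = -28 + 21 = -7)
E(W) = 7/3 - W/3 (E(W) = (W - 7)/(1 - 4) = (-7 + W)/(-3) = (-7 + W)*(-⅓) = 7/3 - W/3)
k(O) = -8 + O/147
(-47654 + 20186)*(k(E(-11)) + 47692) = (-47654 + 20186)*((-8 + (7/3 - ⅓*(-11))/147) + 47692) = -27468*((-8 + (7/3 + 11/3)/147) + 47692) = -27468*((-8 + (1/147)*6) + 47692) = -27468*((-8 + 2/49) + 47692) = -27468*(-390/49 + 47692) = -27468*2336518/49 = -9168496632/7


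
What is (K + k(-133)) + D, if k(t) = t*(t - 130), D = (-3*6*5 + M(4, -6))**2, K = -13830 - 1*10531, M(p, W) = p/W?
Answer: 169546/9 ≈ 18838.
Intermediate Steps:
K = -24361 (K = -13830 - 10531 = -24361)
D = 73984/9 (D = (-3*6*5 + 4/(-6))**2 = (-18*5 + 4*(-1/6))**2 = (-90 - 2/3)**2 = (-272/3)**2 = 73984/9 ≈ 8220.4)
k(t) = t*(-130 + t)
(K + k(-133)) + D = (-24361 - 133*(-130 - 133)) + 73984/9 = (-24361 - 133*(-263)) + 73984/9 = (-24361 + 34979) + 73984/9 = 10618 + 73984/9 = 169546/9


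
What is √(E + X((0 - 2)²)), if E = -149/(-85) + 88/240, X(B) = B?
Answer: √1591710/510 ≈ 2.4738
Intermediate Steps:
E = 1081/510 (E = -149*(-1/85) + 88*(1/240) = 149/85 + 11/30 = 1081/510 ≈ 2.1196)
√(E + X((0 - 2)²)) = √(1081/510 + (0 - 2)²) = √(1081/510 + (-2)²) = √(1081/510 + 4) = √(3121/510) = √1591710/510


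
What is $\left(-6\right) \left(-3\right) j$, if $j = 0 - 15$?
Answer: $-270$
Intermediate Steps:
$j = -15$ ($j = 0 - 15 = -15$)
$\left(-6\right) \left(-3\right) j = \left(-6\right) \left(-3\right) \left(-15\right) = 18 \left(-15\right) = -270$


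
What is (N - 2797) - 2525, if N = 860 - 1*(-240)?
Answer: -4222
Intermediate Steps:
N = 1100 (N = 860 + 240 = 1100)
(N - 2797) - 2525 = (1100 - 2797) - 2525 = -1697 - 2525 = -4222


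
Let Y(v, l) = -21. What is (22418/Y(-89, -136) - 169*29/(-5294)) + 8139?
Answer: 786267215/111174 ≈ 7072.4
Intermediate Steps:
(22418/Y(-89, -136) - 169*29/(-5294)) + 8139 = (22418/(-21) - 169*29/(-5294)) + 8139 = (22418*(-1/21) - 4901*(-1/5294)) + 8139 = (-22418/21 + 4901/5294) + 8139 = -118577971/111174 + 8139 = 786267215/111174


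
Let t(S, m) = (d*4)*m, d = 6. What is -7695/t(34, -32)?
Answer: 2565/256 ≈ 10.020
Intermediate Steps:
t(S, m) = 24*m (t(S, m) = (6*4)*m = 24*m)
-7695/t(34, -32) = -7695/(24*(-32)) = -7695/(-768) = -7695*(-1/768) = 2565/256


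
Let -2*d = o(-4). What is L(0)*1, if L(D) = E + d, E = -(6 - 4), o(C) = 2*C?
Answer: 2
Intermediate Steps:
d = 4 (d = -(-4) = -1/2*(-8) = 4)
E = -2 (E = -1*2 = -2)
L(D) = 2 (L(D) = -2 + 4 = 2)
L(0)*1 = 2*1 = 2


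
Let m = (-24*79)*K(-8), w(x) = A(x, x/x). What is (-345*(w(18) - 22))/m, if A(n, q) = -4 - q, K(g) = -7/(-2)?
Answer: -3105/2212 ≈ -1.4037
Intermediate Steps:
K(g) = 7/2 (K(g) = -7*(-½) = 7/2)
w(x) = -5 (w(x) = -4 - x/x = -4 - 1*1 = -4 - 1 = -5)
m = -6636 (m = -24*79*(7/2) = -1896*7/2 = -6636)
(-345*(w(18) - 22))/m = -345*(-5 - 22)/(-6636) = -345*(-27)*(-1/6636) = 9315*(-1/6636) = -3105/2212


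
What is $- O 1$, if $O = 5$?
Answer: $-5$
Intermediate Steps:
$- O 1 = \left(-1\right) 5 \cdot 1 = \left(-5\right) 1 = -5$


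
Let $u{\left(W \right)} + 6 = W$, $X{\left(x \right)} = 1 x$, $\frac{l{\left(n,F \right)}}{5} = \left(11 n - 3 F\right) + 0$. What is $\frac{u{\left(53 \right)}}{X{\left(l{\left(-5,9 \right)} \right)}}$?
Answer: $- \frac{47}{410} \approx -0.11463$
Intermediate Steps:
$l{\left(n,F \right)} = - 15 F + 55 n$ ($l{\left(n,F \right)} = 5 \left(\left(11 n - 3 F\right) + 0\right) = 5 \left(\left(- 3 F + 11 n\right) + 0\right) = 5 \left(- 3 F + 11 n\right) = - 15 F + 55 n$)
$X{\left(x \right)} = x$
$u{\left(W \right)} = -6 + W$
$\frac{u{\left(53 \right)}}{X{\left(l{\left(-5,9 \right)} \right)}} = \frac{-6 + 53}{\left(-15\right) 9 + 55 \left(-5\right)} = \frac{47}{-135 - 275} = \frac{47}{-410} = 47 \left(- \frac{1}{410}\right) = - \frac{47}{410}$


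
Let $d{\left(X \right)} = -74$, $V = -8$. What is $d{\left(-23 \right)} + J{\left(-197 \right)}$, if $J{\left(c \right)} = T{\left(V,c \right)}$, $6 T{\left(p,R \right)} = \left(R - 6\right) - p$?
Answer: $- \frac{213}{2} \approx -106.5$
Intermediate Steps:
$T{\left(p,R \right)} = -1 - \frac{p}{6} + \frac{R}{6}$ ($T{\left(p,R \right)} = \frac{\left(R - 6\right) - p}{6} = \frac{\left(-6 + R\right) - p}{6} = \frac{-6 + R - p}{6} = -1 - \frac{p}{6} + \frac{R}{6}$)
$J{\left(c \right)} = \frac{1}{3} + \frac{c}{6}$ ($J{\left(c \right)} = -1 - - \frac{4}{3} + \frac{c}{6} = -1 + \frac{4}{3} + \frac{c}{6} = \frac{1}{3} + \frac{c}{6}$)
$d{\left(-23 \right)} + J{\left(-197 \right)} = -74 + \left(\frac{1}{3} + \frac{1}{6} \left(-197\right)\right) = -74 + \left(\frac{1}{3} - \frac{197}{6}\right) = -74 - \frac{65}{2} = - \frac{213}{2}$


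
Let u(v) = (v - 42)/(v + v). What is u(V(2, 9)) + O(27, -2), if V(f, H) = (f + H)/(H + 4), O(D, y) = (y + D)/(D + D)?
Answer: -7085/297 ≈ -23.855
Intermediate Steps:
O(D, y) = (D + y)/(2*D) (O(D, y) = (D + y)/((2*D)) = (D + y)*(1/(2*D)) = (D + y)/(2*D))
V(f, H) = (H + f)/(4 + H)
u(v) = (-42 + v)/(2*v) (u(v) = (-42 + v)/((2*v)) = (-42 + v)*(1/(2*v)) = (-42 + v)/(2*v))
u(V(2, 9)) + O(27, -2) = (-42 + (9 + 2)/(4 + 9))/(2*(((9 + 2)/(4 + 9)))) + (½)*(27 - 2)/27 = (-42 + 11/13)/(2*((11/13))) + (½)*(1/27)*25 = (-42 + (1/13)*11)/(2*(((1/13)*11))) + 25/54 = (-42 + 11/13)/(2*(11/13)) + 25/54 = (½)*(13/11)*(-535/13) + 25/54 = -535/22 + 25/54 = -7085/297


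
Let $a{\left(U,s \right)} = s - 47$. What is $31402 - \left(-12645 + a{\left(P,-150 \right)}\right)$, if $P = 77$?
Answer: $44244$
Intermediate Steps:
$a{\left(U,s \right)} = -47 + s$
$31402 - \left(-12645 + a{\left(P,-150 \right)}\right) = 31402 + \left(12645 - \left(-47 - 150\right)\right) = 31402 + \left(12645 - -197\right) = 31402 + \left(12645 + 197\right) = 31402 + 12842 = 44244$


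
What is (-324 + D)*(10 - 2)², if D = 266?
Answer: -3712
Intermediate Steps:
(-324 + D)*(10 - 2)² = (-324 + 266)*(10 - 2)² = -58*8² = -58*64 = -3712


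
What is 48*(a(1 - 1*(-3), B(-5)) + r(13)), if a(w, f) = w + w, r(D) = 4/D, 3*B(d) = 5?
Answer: 5184/13 ≈ 398.77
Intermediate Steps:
B(d) = 5/3 (B(d) = (⅓)*5 = 5/3)
a(w, f) = 2*w
48*(a(1 - 1*(-3), B(-5)) + r(13)) = 48*(2*(1 - 1*(-3)) + 4/13) = 48*(2*(1 + 3) + 4*(1/13)) = 48*(2*4 + 4/13) = 48*(8 + 4/13) = 48*(108/13) = 5184/13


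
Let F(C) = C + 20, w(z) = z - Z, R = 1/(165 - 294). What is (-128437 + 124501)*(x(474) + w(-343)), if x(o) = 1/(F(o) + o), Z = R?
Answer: 7024119836/5203 ≈ 1.3500e+6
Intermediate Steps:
R = -1/129 (R = 1/(-129) = -1/129 ≈ -0.0077519)
Z = -1/129 ≈ -0.0077519
w(z) = 1/129 + z (w(z) = z - 1*(-1/129) = z + 1/129 = 1/129 + z)
F(C) = 20 + C
x(o) = 1/(20 + 2*o) (x(o) = 1/((20 + o) + o) = 1/(20 + 2*o))
(-128437 + 124501)*(x(474) + w(-343)) = (-128437 + 124501)*(1/(2*(10 + 474)) + (1/129 - 343)) = -3936*((½)/484 - 44246/129) = -3936*((½)*(1/484) - 44246/129) = -3936*(1/968 - 44246/129) = -3936*(-42829999/124872) = 7024119836/5203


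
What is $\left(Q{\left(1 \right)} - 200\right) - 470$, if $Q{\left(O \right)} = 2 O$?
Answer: $-668$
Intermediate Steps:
$\left(Q{\left(1 \right)} - 200\right) - 470 = \left(2 \cdot 1 - 200\right) - 470 = \left(2 - 200\right) - 470 = -198 - 470 = -668$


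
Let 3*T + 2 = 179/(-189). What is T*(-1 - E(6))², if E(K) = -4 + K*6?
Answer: -67397/63 ≈ -1069.8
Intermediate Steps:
E(K) = -4 + 6*K
T = -557/567 (T = -⅔ + (179/(-189))/3 = -⅔ + (179*(-1/189))/3 = -⅔ + (⅓)*(-179/189) = -⅔ - 179/567 = -557/567 ≈ -0.98236)
T*(-1 - E(6))² = -557*(-1 - (-4 + 6*6))²/567 = -557*(-1 - (-4 + 36))²/567 = -557*(-1 - 1*32)²/567 = -557*(-1 - 32)²/567 = -557/567*(-33)² = -557/567*1089 = -67397/63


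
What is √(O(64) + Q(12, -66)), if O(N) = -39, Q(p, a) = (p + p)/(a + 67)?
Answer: I*√15 ≈ 3.873*I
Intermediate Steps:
Q(p, a) = 2*p/(67 + a) (Q(p, a) = (2*p)/(67 + a) = 2*p/(67 + a))
√(O(64) + Q(12, -66)) = √(-39 + 2*12/(67 - 66)) = √(-39 + 2*12/1) = √(-39 + 2*12*1) = √(-39 + 24) = √(-15) = I*√15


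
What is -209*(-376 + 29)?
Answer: 72523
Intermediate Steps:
-209*(-376 + 29) = -209*(-347) = 72523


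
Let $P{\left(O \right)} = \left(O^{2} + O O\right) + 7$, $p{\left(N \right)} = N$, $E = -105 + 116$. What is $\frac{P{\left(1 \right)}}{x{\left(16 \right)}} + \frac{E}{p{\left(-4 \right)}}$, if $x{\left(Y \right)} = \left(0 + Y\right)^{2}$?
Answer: $- \frac{695}{256} \approx -2.7148$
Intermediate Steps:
$E = 11$
$x{\left(Y \right)} = Y^{2}$
$P{\left(O \right)} = 7 + 2 O^{2}$ ($P{\left(O \right)} = \left(O^{2} + O^{2}\right) + 7 = 2 O^{2} + 7 = 7 + 2 O^{2}$)
$\frac{P{\left(1 \right)}}{x{\left(16 \right)}} + \frac{E}{p{\left(-4 \right)}} = \frac{7 + 2 \cdot 1^{2}}{16^{2}} + \frac{11}{-4} = \frac{7 + 2 \cdot 1}{256} + 11 \left(- \frac{1}{4}\right) = \left(7 + 2\right) \frac{1}{256} - \frac{11}{4} = 9 \cdot \frac{1}{256} - \frac{11}{4} = \frac{9}{256} - \frac{11}{4} = - \frac{695}{256}$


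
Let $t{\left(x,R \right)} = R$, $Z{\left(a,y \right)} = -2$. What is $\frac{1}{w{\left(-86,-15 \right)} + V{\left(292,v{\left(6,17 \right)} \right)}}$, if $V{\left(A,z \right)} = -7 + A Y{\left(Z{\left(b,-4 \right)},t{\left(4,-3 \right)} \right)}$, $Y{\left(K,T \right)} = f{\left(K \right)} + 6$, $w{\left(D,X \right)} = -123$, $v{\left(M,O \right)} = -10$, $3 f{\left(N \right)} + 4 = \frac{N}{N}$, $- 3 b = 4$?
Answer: $\frac{1}{1330} \approx 0.00075188$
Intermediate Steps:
$b = - \frac{4}{3}$ ($b = \left(- \frac{1}{3}\right) 4 = - \frac{4}{3} \approx -1.3333$)
$f{\left(N \right)} = -1$ ($f{\left(N \right)} = - \frac{4}{3} + \frac{N \frac{1}{N}}{3} = - \frac{4}{3} + \frac{1}{3} \cdot 1 = - \frac{4}{3} + \frac{1}{3} = -1$)
$Y{\left(K,T \right)} = 5$ ($Y{\left(K,T \right)} = -1 + 6 = 5$)
$V{\left(A,z \right)} = -7 + 5 A$ ($V{\left(A,z \right)} = -7 + A 5 = -7 + 5 A$)
$\frac{1}{w{\left(-86,-15 \right)} + V{\left(292,v{\left(6,17 \right)} \right)}} = \frac{1}{-123 + \left(-7 + 5 \cdot 292\right)} = \frac{1}{-123 + \left(-7 + 1460\right)} = \frac{1}{-123 + 1453} = \frac{1}{1330}$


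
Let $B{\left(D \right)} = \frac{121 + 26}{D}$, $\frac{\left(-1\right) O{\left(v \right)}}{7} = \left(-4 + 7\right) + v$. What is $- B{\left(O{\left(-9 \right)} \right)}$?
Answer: $- \frac{7}{2} \approx -3.5$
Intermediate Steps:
$O{\left(v \right)} = -21 - 7 v$ ($O{\left(v \right)} = - 7 \left(\left(-4 + 7\right) + v\right) = - 7 \left(3 + v\right) = -21 - 7 v$)
$B{\left(D \right)} = \frac{147}{D}$
$- B{\left(O{\left(-9 \right)} \right)} = - \frac{147}{-21 - -63} = - \frac{147}{-21 + 63} = - \frac{147}{42} = \left(-1\right) \frac{7}{2} = - \frac{7}{2}$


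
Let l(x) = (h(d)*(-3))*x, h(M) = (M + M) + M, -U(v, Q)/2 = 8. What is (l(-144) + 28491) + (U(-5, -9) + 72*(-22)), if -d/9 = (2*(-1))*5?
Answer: 143531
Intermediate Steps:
d = 90 (d = -9*2*(-1)*5 = -(-18)*5 = -9*(-10) = 90)
U(v, Q) = -16 (U(v, Q) = -2*8 = -16)
h(M) = 3*M (h(M) = 2*M + M = 3*M)
l(x) = -810*x (l(x) = ((3*90)*(-3))*x = (270*(-3))*x = -810*x)
(l(-144) + 28491) + (U(-5, -9) + 72*(-22)) = (-810*(-144) + 28491) + (-16 + 72*(-22)) = (116640 + 28491) + (-16 - 1584) = 145131 - 1600 = 143531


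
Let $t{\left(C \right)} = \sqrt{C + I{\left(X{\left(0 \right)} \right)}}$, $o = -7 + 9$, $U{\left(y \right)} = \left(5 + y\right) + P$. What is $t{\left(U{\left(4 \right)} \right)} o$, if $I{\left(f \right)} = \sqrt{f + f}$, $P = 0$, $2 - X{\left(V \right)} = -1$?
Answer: $2 \sqrt{9 + \sqrt{6}} \approx 6.7674$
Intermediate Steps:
$X{\left(V \right)} = 3$ ($X{\left(V \right)} = 2 - -1 = 2 + 1 = 3$)
$I{\left(f \right)} = \sqrt{2} \sqrt{f}$ ($I{\left(f \right)} = \sqrt{2 f} = \sqrt{2} \sqrt{f}$)
$U{\left(y \right)} = 5 + y$ ($U{\left(y \right)} = \left(5 + y\right) + 0 = 5 + y$)
$o = 2$
$t{\left(C \right)} = \sqrt{C + \sqrt{6}}$ ($t{\left(C \right)} = \sqrt{C + \sqrt{2} \sqrt{3}} = \sqrt{C + \sqrt{6}}$)
$t{\left(U{\left(4 \right)} \right)} o = \sqrt{\left(5 + 4\right) + \sqrt{6}} \cdot 2 = \sqrt{9 + \sqrt{6}} \cdot 2 = 2 \sqrt{9 + \sqrt{6}}$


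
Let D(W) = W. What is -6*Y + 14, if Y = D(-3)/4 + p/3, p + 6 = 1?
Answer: 57/2 ≈ 28.500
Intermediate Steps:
p = -5 (p = -6 + 1 = -5)
Y = -29/12 (Y = -3/4 - 5/3 = -29/12 ≈ -2.4167)
-6*Y + 14 = -6*(-29/12) + 14 = 29/2 + 14 = 57/2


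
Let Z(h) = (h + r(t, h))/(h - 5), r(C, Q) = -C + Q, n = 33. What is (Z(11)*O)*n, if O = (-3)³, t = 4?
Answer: -2673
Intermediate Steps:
O = -27
r(C, Q) = Q - C
Z(h) = (-4 + 2*h)/(-5 + h) (Z(h) = (h + (h - 1*4))/(h - 5) = (h + (h - 4))/(-5 + h) = (h + (-4 + h))/(-5 + h) = (-4 + 2*h)/(-5 + h))
(Z(11)*O)*n = ((2*(-2 + 11)/(-5 + 11))*(-27))*33 = ((2*9/6)*(-27))*33 = ((2*(⅙)*9)*(-27))*33 = (3*(-27))*33 = -81*33 = -2673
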